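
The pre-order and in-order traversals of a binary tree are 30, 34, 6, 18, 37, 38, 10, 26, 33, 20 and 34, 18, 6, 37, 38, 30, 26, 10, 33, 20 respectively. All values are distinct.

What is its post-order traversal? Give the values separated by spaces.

18 38 37 6 34 26 20 33 10 30

The first element of pre-order is the root; it splits in-order into left and right subtrees.
Root 30: left subtree has 5 nodes {34, 18, 6, 37, 38}, right has 4 {26, 10, 33, 20}.
  Root 34: left subtree has 0 nodes { }, right has 4 {18, 6, 37, 38}.
    Root 6: left subtree has 1 node {18}, right has 2 {37, 38}.
      Root 37: left subtree has 0 nodes { }, right has 1 {38}.
  Root 10: left subtree has 1 node {26}, right has 2 {33, 20}.
    Root 33: left subtree has 0 nodes { }, right has 1 {20}.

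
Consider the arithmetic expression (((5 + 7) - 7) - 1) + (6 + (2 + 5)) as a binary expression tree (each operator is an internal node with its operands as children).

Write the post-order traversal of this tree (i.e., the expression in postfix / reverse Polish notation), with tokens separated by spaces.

Post-order on an expression tree gives postfix notation: for each operator, emit left operand, right operand, then the operator.

5 7 + 7 - 1 - 6 2 5 + + +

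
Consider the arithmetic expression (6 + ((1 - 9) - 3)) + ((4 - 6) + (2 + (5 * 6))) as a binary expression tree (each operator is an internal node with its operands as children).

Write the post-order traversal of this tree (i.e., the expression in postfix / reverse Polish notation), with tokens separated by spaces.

Post-order on an expression tree gives postfix notation: for each operator, emit left operand, right operand, then the operator.

6 1 9 - 3 - + 4 6 - 2 5 6 * + + +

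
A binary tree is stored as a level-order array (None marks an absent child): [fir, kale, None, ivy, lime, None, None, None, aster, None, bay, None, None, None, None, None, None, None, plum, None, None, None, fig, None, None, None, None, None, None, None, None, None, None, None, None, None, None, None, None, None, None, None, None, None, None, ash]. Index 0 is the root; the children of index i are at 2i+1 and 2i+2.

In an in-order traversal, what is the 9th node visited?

fir

In-order visits the left subtree, then the node, then the right subtree.
At fir: go left to kale.
  At kale: go left to ivy.
    At ivy: no left child.
    Visit ivy.
    At ivy: go right to aster.
      At aster: no left child.
      Visit aster.
      At aster: go right to plum.
        plum is a leaf — visit plum.
  Visit kale.
  At kale: go right to lime.
    At lime: no left child.
    Visit lime.
    At lime: go right to bay.
      At bay: no left child.
      Visit bay.
      At bay: go right to fig.
        At fig: go left to ash.
          ash is a leaf — visit ash.
        Visit fig.
        At fig: no right child.
Visit fir.
At fir: no right child.
Full in-order sequence: ivy, aster, plum, kale, lime, bay, ash, fig, fir.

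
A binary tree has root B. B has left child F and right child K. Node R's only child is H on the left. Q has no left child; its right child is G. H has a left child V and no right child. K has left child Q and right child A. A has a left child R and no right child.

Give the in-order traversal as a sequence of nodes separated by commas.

In-order visits the left subtree, then the node, then the right subtree.
At B: go left to F.
  F is a leaf — visit F.
Visit B.
At B: go right to K.
  At K: go left to Q.
    At Q: no left child.
    Visit Q.
    At Q: go right to G.
      G is a leaf — visit G.
  Visit K.
  At K: go right to A.
    At A: go left to R.
      At R: go left to H.
        At H: go left to V.
          V is a leaf — visit V.
        Visit H.
        At H: no right child.
      Visit R.
      At R: no right child.
    Visit A.
    At A: no right child.

F, B, Q, G, K, V, H, R, A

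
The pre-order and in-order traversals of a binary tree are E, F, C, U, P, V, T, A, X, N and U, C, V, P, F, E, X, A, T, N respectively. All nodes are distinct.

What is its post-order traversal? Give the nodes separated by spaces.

The first element of pre-order is the root; it splits in-order into left and right subtrees.
Root E: left subtree has 5 nodes {U, C, V, P, F}, right has 4 {X, A, T, N}.
  Root F: left subtree has 4 nodes {U, C, V, P}, right has 0 { }.
    Root C: left subtree has 1 node {U}, right has 2 {V, P}.
      Root P: left subtree has 1 node {V}, right has 0 { }.
  Root T: left subtree has 2 nodes {X, A}, right has 1 {N}.
    Root A: left subtree has 1 node {X}, right has 0 { }.

U V P C F X A N T E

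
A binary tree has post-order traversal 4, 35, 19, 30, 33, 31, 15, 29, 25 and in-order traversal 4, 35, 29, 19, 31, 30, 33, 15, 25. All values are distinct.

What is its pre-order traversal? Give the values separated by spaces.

25 29 35 4 15 31 19 33 30

The last element of post-order is the root; it splits in-order into left and right subtrees.
Root 25: left subtree has 8 nodes {4, 35, 29, 19, 31, 30, 33, 15}, right has 0 { }.
  Root 29: left subtree has 2 nodes {4, 35}, right has 5 {19, 31, 30, 33, 15}.
    Root 35: left subtree has 1 node {4}, right has 0 { }.
    Root 15: left subtree has 4 nodes {19, 31, 30, 33}, right has 0 { }.
      Root 31: left subtree has 1 node {19}, right has 2 {30, 33}.
        Root 33: left subtree has 1 node {30}, right has 0 { }.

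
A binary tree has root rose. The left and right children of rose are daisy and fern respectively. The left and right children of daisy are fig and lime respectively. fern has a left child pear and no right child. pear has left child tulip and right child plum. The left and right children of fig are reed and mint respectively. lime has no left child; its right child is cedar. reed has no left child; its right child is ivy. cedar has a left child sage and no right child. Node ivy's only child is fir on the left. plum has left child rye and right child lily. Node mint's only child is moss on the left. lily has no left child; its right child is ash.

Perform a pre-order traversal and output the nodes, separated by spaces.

rose daisy fig reed ivy fir mint moss lime cedar sage fern pear tulip plum rye lily ash

Pre-order visits the node, then its left subtree, then its right subtree.
Visit rose.
At rose: go left to daisy.
  Visit daisy.
  At daisy: go left to fig.
    Visit fig.
    At fig: go left to reed.
      Visit reed.
      At reed: no left child.
      At reed: go right to ivy.
        Visit ivy.
        At ivy: go left to fir.
          fir is a leaf — visit fir.
        At ivy: no right child.
    At fig: go right to mint.
      Visit mint.
      At mint: go left to moss.
        moss is a leaf — visit moss.
      At mint: no right child.
  At daisy: go right to lime.
    Visit lime.
    At lime: no left child.
    At lime: go right to cedar.
      Visit cedar.
      At cedar: go left to sage.
        sage is a leaf — visit sage.
      At cedar: no right child.
At rose: go right to fern.
  Visit fern.
  At fern: go left to pear.
    Visit pear.
    At pear: go left to tulip.
      tulip is a leaf — visit tulip.
    At pear: go right to plum.
      Visit plum.
      At plum: go left to rye.
        rye is a leaf — visit rye.
      At plum: go right to lily.
        Visit lily.
        At lily: no left child.
        At lily: go right to ash.
          ash is a leaf — visit ash.
  At fern: no right child.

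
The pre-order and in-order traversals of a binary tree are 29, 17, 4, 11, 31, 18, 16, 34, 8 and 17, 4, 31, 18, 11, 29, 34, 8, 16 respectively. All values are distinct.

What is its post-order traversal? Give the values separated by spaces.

The first element of pre-order is the root; it splits in-order into left and right subtrees.
Root 29: left subtree has 5 nodes {17, 4, 31, 18, 11}, right has 3 {34, 8, 16}.
  Root 17: left subtree has 0 nodes { }, right has 4 {4, 31, 18, 11}.
    Root 4: left subtree has 0 nodes { }, right has 3 {31, 18, 11}.
      Root 11: left subtree has 2 nodes {31, 18}, right has 0 { }.
        Root 31: left subtree has 0 nodes { }, right has 1 {18}.
  Root 16: left subtree has 2 nodes {34, 8}, right has 0 { }.
    Root 34: left subtree has 0 nodes { }, right has 1 {8}.

18 31 11 4 17 8 34 16 29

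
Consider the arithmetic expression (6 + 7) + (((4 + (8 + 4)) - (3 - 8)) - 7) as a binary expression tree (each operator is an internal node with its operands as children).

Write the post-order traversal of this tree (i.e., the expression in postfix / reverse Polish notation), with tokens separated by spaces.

6 7 + 4 8 4 + + 3 8 - - 7 - +

Post-order on an expression tree gives postfix notation: for each operator, emit left operand, right operand, then the operator.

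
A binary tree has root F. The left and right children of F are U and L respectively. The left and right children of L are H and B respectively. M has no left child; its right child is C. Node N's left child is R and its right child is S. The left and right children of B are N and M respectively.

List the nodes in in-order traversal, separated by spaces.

In-order visits the left subtree, then the node, then the right subtree.
At F: go left to U.
  U is a leaf — visit U.
Visit F.
At F: go right to L.
  At L: go left to H.
    H is a leaf — visit H.
  Visit L.
  At L: go right to B.
    At B: go left to N.
      At N: go left to R.
        R is a leaf — visit R.
      Visit N.
      At N: go right to S.
        S is a leaf — visit S.
    Visit B.
    At B: go right to M.
      At M: no left child.
      Visit M.
      At M: go right to C.
        C is a leaf — visit C.

U F H L R N S B M C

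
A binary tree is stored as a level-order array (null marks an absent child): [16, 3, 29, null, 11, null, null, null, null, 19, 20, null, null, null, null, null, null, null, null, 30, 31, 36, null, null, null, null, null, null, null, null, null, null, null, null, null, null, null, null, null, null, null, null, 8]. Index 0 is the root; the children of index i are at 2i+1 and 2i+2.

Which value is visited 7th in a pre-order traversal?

8

Pre-order visits the node, then its left subtree, then its right subtree.
Visit 16.
At 16: go left to 3.
  Visit 3.
  At 3: no left child.
  At 3: go right to 11.
    Visit 11.
    At 11: go left to 19.
      Visit 19.
      At 19: go left to 30.
        30 is a leaf — visit 30.
      At 19: go right to 31.
        Visit 31.
        At 31: no left child.
        At 31: go right to 8.
          8 is a leaf — visit 8.
    At 11: go right to 20.
      Visit 20.
      At 20: go left to 36.
        36 is a leaf — visit 36.
      At 20: no right child.
At 16: go right to 29.
  29 is a leaf — visit 29.
Full pre-order sequence: 16, 3, 11, 19, 30, 31, 8, 20, 36, 29.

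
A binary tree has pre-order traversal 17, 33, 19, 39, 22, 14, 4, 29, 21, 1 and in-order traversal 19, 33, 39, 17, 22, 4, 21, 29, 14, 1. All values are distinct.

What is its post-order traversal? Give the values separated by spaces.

The first element of pre-order is the root; it splits in-order into left and right subtrees.
Root 17: left subtree has 3 nodes {19, 33, 39}, right has 6 {22, 4, 21, 29, 14, 1}.
  Root 33: left subtree has 1 node {19}, right has 1 {39}.
  Root 22: left subtree has 0 nodes { }, right has 5 {4, 21, 29, 14, 1}.
    Root 14: left subtree has 3 nodes {4, 21, 29}, right has 1 {1}.
      Root 4: left subtree has 0 nodes { }, right has 2 {21, 29}.
        Root 29: left subtree has 1 node {21}, right has 0 { }.

19 39 33 21 29 4 1 14 22 17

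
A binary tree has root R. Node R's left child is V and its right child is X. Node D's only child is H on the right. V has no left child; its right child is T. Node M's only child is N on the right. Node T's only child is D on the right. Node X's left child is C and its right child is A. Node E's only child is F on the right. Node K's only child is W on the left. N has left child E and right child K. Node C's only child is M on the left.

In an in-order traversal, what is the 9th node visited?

In-order visits the left subtree, then the node, then the right subtree.
At R: go left to V.
  At V: no left child.
  Visit V.
  At V: go right to T.
    At T: no left child.
    Visit T.
    At T: go right to D.
      At D: no left child.
      Visit D.
      At D: go right to H.
        H is a leaf — visit H.
Visit R.
At R: go right to X.
  At X: go left to C.
    At C: go left to M.
      At M: no left child.
      Visit M.
      At M: go right to N.
        At N: go left to E.
          At E: no left child.
          Visit E.
          At E: go right to F.
            F is a leaf — visit F.
        Visit N.
        At N: go right to K.
          At K: go left to W.
            W is a leaf — visit W.
          Visit K.
          At K: no right child.
    Visit C.
    At C: no right child.
  Visit X.
  At X: go right to A.
    A is a leaf — visit A.
Full in-order sequence: V, T, D, H, R, M, E, F, N, W, K, C, X, A.

N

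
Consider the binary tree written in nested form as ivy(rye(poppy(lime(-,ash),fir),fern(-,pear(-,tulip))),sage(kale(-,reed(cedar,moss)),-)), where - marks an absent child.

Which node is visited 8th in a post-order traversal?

rye

Post-order visits the left subtree, then the right subtree, then the node.
At ivy: go left to rye.
  At rye: go left to poppy.
    At poppy: go left to lime.
      At lime: no left child.
      At lime: go right to ash.
        ash is a leaf — visit ash.
      Visit lime.
    At poppy: go right to fir.
      fir is a leaf — visit fir.
    Visit poppy.
  At rye: go right to fern.
    At fern: no left child.
    At fern: go right to pear.
      At pear: no left child.
      At pear: go right to tulip.
        tulip is a leaf — visit tulip.
      Visit pear.
    Visit fern.
  Visit rye.
At ivy: go right to sage.
  At sage: go left to kale.
    At kale: no left child.
    At kale: go right to reed.
      At reed: go left to cedar.
        cedar is a leaf — visit cedar.
      At reed: go right to moss.
        moss is a leaf — visit moss.
      Visit reed.
    Visit kale.
  At sage: no right child.
  Visit sage.
Visit ivy.
Full post-order sequence: ash, lime, fir, poppy, tulip, pear, fern, rye, cedar, moss, reed, kale, sage, ivy.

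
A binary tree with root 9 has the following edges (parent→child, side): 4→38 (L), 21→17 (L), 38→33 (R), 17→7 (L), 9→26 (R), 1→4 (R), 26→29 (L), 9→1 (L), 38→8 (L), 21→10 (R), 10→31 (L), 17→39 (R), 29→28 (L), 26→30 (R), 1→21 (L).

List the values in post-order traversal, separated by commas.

7, 39, 17, 31, 10, 21, 8, 33, 38, 4, 1, 28, 29, 30, 26, 9

Post-order visits the left subtree, then the right subtree, then the node.
At 9: go left to 1.
  At 1: go left to 21.
    At 21: go left to 17.
      At 17: go left to 7.
        7 is a leaf — visit 7.
      At 17: go right to 39.
        39 is a leaf — visit 39.
      Visit 17.
    At 21: go right to 10.
      At 10: go left to 31.
        31 is a leaf — visit 31.
      At 10: no right child.
      Visit 10.
    Visit 21.
  At 1: go right to 4.
    At 4: go left to 38.
      At 38: go left to 8.
        8 is a leaf — visit 8.
      At 38: go right to 33.
        33 is a leaf — visit 33.
      Visit 38.
    At 4: no right child.
    Visit 4.
  Visit 1.
At 9: go right to 26.
  At 26: go left to 29.
    At 29: go left to 28.
      28 is a leaf — visit 28.
    At 29: no right child.
    Visit 29.
  At 26: go right to 30.
    30 is a leaf — visit 30.
  Visit 26.
Visit 9.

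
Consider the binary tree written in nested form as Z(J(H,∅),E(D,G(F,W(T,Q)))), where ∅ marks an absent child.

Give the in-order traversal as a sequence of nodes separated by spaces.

H J Z D E F G T W Q

In-order visits the left subtree, then the node, then the right subtree.
At Z: go left to J.
  At J: go left to H.
    H is a leaf — visit H.
  Visit J.
  At J: no right child.
Visit Z.
At Z: go right to E.
  At E: go left to D.
    D is a leaf — visit D.
  Visit E.
  At E: go right to G.
    At G: go left to F.
      F is a leaf — visit F.
    Visit G.
    At G: go right to W.
      At W: go left to T.
        T is a leaf — visit T.
      Visit W.
      At W: go right to Q.
        Q is a leaf — visit Q.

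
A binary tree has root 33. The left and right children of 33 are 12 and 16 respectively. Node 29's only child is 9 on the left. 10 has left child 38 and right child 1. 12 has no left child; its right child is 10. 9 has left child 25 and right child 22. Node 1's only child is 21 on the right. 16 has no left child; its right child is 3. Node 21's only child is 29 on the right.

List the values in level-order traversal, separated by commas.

33, 12, 16, 10, 3, 38, 1, 21, 29, 9, 25, 22

Level-order visits nodes level by level from the root, left to right within each level.
Level 0: 33
Level 1: 12, 16
Level 2: 10, 3
Level 3: 38, 1
Level 4: 21
Level 5: 29
Level 6: 9
Level 7: 25, 22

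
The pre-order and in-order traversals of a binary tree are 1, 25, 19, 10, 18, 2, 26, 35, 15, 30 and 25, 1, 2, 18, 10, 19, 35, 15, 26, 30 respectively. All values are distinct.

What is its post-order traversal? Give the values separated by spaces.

The first element of pre-order is the root; it splits in-order into left and right subtrees.
Root 1: left subtree has 1 node {25}, right has 8 {2, 18, 10, 19, 35, 15, 26, 30}.
  Root 19: left subtree has 3 nodes {2, 18, 10}, right has 4 {35, 15, 26, 30}.
    Root 10: left subtree has 2 nodes {2, 18}, right has 0 { }.
      Root 18: left subtree has 1 node {2}, right has 0 { }.
    Root 26: left subtree has 2 nodes {35, 15}, right has 1 {30}.
      Root 35: left subtree has 0 nodes { }, right has 1 {15}.

25 2 18 10 15 35 30 26 19 1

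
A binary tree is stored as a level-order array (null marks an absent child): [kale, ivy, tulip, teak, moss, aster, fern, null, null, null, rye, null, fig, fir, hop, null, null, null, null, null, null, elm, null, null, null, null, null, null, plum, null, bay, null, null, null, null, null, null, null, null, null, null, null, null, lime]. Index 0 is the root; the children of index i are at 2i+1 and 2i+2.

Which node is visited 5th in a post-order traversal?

Post-order visits the left subtree, then the right subtree, then the node.
At kale: go left to ivy.
  At ivy: go left to teak.
    teak is a leaf — visit teak.
  At ivy: go right to moss.
    At moss: no left child.
    At moss: go right to rye.
      At rye: go left to elm.
        At elm: go left to lime.
          lime is a leaf — visit lime.
        At elm: no right child.
        Visit elm.
      At rye: no right child.
      Visit rye.
    Visit moss.
  Visit ivy.
At kale: go right to tulip.
  At tulip: go left to aster.
    At aster: no left child.
    At aster: go right to fig.
      fig is a leaf — visit fig.
    Visit aster.
  At tulip: go right to fern.
    At fern: go left to fir.
      At fir: no left child.
      At fir: go right to plum.
        plum is a leaf — visit plum.
      Visit fir.
    At fern: go right to hop.
      At hop: no left child.
      At hop: go right to bay.
        bay is a leaf — visit bay.
      Visit hop.
    Visit fern.
  Visit tulip.
Visit kale.
Full post-order sequence: teak, lime, elm, rye, moss, ivy, fig, aster, plum, fir, bay, hop, fern, tulip, kale.

moss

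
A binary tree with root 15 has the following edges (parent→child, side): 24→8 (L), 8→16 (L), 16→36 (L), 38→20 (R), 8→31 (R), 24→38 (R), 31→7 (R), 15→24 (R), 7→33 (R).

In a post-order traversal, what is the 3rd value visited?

Post-order visits the left subtree, then the right subtree, then the node.
At 15: no left child.
At 15: go right to 24.
  At 24: go left to 8.
    At 8: go left to 16.
      At 16: go left to 36.
        36 is a leaf — visit 36.
      At 16: no right child.
      Visit 16.
    At 8: go right to 31.
      At 31: no left child.
      At 31: go right to 7.
        At 7: no left child.
        At 7: go right to 33.
          33 is a leaf — visit 33.
        Visit 7.
      Visit 31.
    Visit 8.
  At 24: go right to 38.
    At 38: no left child.
    At 38: go right to 20.
      20 is a leaf — visit 20.
    Visit 38.
  Visit 24.
Visit 15.
Full post-order sequence: 36, 16, 33, 7, 31, 8, 20, 38, 24, 15.

33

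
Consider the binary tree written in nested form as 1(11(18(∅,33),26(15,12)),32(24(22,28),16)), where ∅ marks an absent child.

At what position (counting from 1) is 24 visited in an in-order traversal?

In-order visits the left subtree, then the node, then the right subtree.
At 1: go left to 11.
  At 11: go left to 18.
    At 18: no left child.
    Visit 18.
    At 18: go right to 33.
      33 is a leaf — visit 33.
  Visit 11.
  At 11: go right to 26.
    At 26: go left to 15.
      15 is a leaf — visit 15.
    Visit 26.
    At 26: go right to 12.
      12 is a leaf — visit 12.
Visit 1.
At 1: go right to 32.
  At 32: go left to 24.
    At 24: go left to 22.
      22 is a leaf — visit 22.
    Visit 24.
    At 24: go right to 28.
      28 is a leaf — visit 28.
  Visit 32.
  At 32: go right to 16.
    16 is a leaf — visit 16.
Full in-order sequence: 18, 33, 11, 15, 26, 12, 1, 22, 24, 28, 32, 16.

9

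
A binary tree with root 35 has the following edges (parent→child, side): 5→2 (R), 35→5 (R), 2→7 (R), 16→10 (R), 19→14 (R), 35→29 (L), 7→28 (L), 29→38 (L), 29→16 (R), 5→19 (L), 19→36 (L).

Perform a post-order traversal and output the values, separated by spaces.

Post-order visits the left subtree, then the right subtree, then the node.
At 35: go left to 29.
  At 29: go left to 38.
    38 is a leaf — visit 38.
  At 29: go right to 16.
    At 16: no left child.
    At 16: go right to 10.
      10 is a leaf — visit 10.
    Visit 16.
  Visit 29.
At 35: go right to 5.
  At 5: go left to 19.
    At 19: go left to 36.
      36 is a leaf — visit 36.
    At 19: go right to 14.
      14 is a leaf — visit 14.
    Visit 19.
  At 5: go right to 2.
    At 2: no left child.
    At 2: go right to 7.
      At 7: go left to 28.
        28 is a leaf — visit 28.
      At 7: no right child.
      Visit 7.
    Visit 2.
  Visit 5.
Visit 35.

38 10 16 29 36 14 19 28 7 2 5 35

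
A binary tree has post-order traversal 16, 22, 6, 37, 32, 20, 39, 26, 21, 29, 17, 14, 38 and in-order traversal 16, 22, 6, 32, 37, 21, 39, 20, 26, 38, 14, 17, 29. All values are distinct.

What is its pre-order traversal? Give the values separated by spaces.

38 21 32 6 22 16 37 26 39 20 14 17 29

The last element of post-order is the root; it splits in-order into left and right subtrees.
Root 38: left subtree has 9 nodes {16, 22, 6, 32, 37, 21, 39, 20, 26}, right has 3 {14, 17, 29}.
  Root 21: left subtree has 5 nodes {16, 22, 6, 32, 37}, right has 3 {39, 20, 26}.
    Root 32: left subtree has 3 nodes {16, 22, 6}, right has 1 {37}.
      Root 6: left subtree has 2 nodes {16, 22}, right has 0 { }.
        Root 22: left subtree has 1 node {16}, right has 0 { }.
    Root 26: left subtree has 2 nodes {39, 20}, right has 0 { }.
      Root 39: left subtree has 0 nodes { }, right has 1 {20}.
  Root 14: left subtree has 0 nodes { }, right has 2 {17, 29}.
    Root 17: left subtree has 0 nodes { }, right has 1 {29}.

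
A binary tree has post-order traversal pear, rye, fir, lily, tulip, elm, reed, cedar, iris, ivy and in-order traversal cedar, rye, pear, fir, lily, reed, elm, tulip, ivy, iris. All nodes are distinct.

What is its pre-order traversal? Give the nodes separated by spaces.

The last element of post-order is the root; it splits in-order into left and right subtrees.
Root ivy: left subtree has 8 nodes {cedar, rye, pear, fir, lily, reed, elm, tulip}, right has 1 {iris}.
  Root cedar: left subtree has 0 nodes { }, right has 7 {rye, pear, fir, lily, reed, elm, tulip}.
    Root reed: left subtree has 4 nodes {rye, pear, fir, lily}, right has 2 {elm, tulip}.
      Root lily: left subtree has 3 nodes {rye, pear, fir}, right has 0 { }.
        Root fir: left subtree has 2 nodes {rye, pear}, right has 0 { }.
          Root rye: left subtree has 0 nodes { }, right has 1 {pear}.
      Root elm: left subtree has 0 nodes { }, right has 1 {tulip}.

ivy cedar reed lily fir rye pear elm tulip iris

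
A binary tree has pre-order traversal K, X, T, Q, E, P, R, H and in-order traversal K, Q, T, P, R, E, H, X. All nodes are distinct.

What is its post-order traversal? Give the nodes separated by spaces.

The first element of pre-order is the root; it splits in-order into left and right subtrees.
Root K: left subtree has 0 nodes { }, right has 7 {Q, T, P, R, E, H, X}.
  Root X: left subtree has 6 nodes {Q, T, P, R, E, H}, right has 0 { }.
    Root T: left subtree has 1 node {Q}, right has 4 {P, R, E, H}.
      Root E: left subtree has 2 nodes {P, R}, right has 1 {H}.
        Root P: left subtree has 0 nodes { }, right has 1 {R}.

Q R P H E T X K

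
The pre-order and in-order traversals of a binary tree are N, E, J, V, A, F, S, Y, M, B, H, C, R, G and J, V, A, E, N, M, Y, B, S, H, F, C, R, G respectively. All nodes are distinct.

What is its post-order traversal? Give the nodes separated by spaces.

The first element of pre-order is the root; it splits in-order into left and right subtrees.
Root N: left subtree has 4 nodes {J, V, A, E}, right has 9 {M, Y, B, S, H, F, C, R, G}.
  Root E: left subtree has 3 nodes {J, V, A}, right has 0 { }.
    Root J: left subtree has 0 nodes { }, right has 2 {V, A}.
      Root V: left subtree has 0 nodes { }, right has 1 {A}.
  Root F: left subtree has 5 nodes {M, Y, B, S, H}, right has 3 {C, R, G}.
    Root S: left subtree has 3 nodes {M, Y, B}, right has 1 {H}.
      Root Y: left subtree has 1 node {M}, right has 1 {B}.
    Root C: left subtree has 0 nodes { }, right has 2 {R, G}.
      Root R: left subtree has 0 nodes { }, right has 1 {G}.

A V J E M B Y H S G R C F N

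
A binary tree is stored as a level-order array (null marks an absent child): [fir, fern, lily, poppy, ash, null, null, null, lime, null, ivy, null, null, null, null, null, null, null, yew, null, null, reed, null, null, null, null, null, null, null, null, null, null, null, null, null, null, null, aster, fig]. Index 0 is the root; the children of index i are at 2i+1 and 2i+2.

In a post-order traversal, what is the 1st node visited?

aster

Post-order visits the left subtree, then the right subtree, then the node.
At fir: go left to fern.
  At fern: go left to poppy.
    At poppy: no left child.
    At poppy: go right to lime.
      At lime: no left child.
      At lime: go right to yew.
        At yew: go left to aster.
          aster is a leaf — visit aster.
        At yew: go right to fig.
          fig is a leaf — visit fig.
        Visit yew.
      Visit lime.
    Visit poppy.
  At fern: go right to ash.
    At ash: no left child.
    At ash: go right to ivy.
      At ivy: go left to reed.
        reed is a leaf — visit reed.
      At ivy: no right child.
      Visit ivy.
    Visit ash.
  Visit fern.
At fir: go right to lily.
  lily is a leaf — visit lily.
Visit fir.
Full post-order sequence: aster, fig, yew, lime, poppy, reed, ivy, ash, fern, lily, fir.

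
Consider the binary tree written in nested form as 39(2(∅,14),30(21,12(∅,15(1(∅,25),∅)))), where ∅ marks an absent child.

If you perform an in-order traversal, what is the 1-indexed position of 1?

7

In-order visits the left subtree, then the node, then the right subtree.
At 39: go left to 2.
  At 2: no left child.
  Visit 2.
  At 2: go right to 14.
    14 is a leaf — visit 14.
Visit 39.
At 39: go right to 30.
  At 30: go left to 21.
    21 is a leaf — visit 21.
  Visit 30.
  At 30: go right to 12.
    At 12: no left child.
    Visit 12.
    At 12: go right to 15.
      At 15: go left to 1.
        At 1: no left child.
        Visit 1.
        At 1: go right to 25.
          25 is a leaf — visit 25.
      Visit 15.
      At 15: no right child.
Full in-order sequence: 2, 14, 39, 21, 30, 12, 1, 25, 15.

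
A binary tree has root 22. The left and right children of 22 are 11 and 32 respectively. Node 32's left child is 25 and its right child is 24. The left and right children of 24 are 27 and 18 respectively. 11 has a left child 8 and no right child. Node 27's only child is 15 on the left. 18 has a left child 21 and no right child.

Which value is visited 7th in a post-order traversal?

Post-order visits the left subtree, then the right subtree, then the node.
At 22: go left to 11.
  At 11: go left to 8.
    8 is a leaf — visit 8.
  At 11: no right child.
  Visit 11.
At 22: go right to 32.
  At 32: go left to 25.
    25 is a leaf — visit 25.
  At 32: go right to 24.
    At 24: go left to 27.
      At 27: go left to 15.
        15 is a leaf — visit 15.
      At 27: no right child.
      Visit 27.
    At 24: go right to 18.
      At 18: go left to 21.
        21 is a leaf — visit 21.
      At 18: no right child.
      Visit 18.
    Visit 24.
  Visit 32.
Visit 22.
Full post-order sequence: 8, 11, 25, 15, 27, 21, 18, 24, 32, 22.

18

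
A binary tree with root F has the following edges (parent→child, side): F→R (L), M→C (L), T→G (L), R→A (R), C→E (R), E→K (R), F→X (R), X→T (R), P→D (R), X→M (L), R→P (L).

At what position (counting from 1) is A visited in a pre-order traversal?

Pre-order visits the node, then its left subtree, then its right subtree.
Visit F.
At F: go left to R.
  Visit R.
  At R: go left to P.
    Visit P.
    At P: no left child.
    At P: go right to D.
      D is a leaf — visit D.
  At R: go right to A.
    A is a leaf — visit A.
At F: go right to X.
  Visit X.
  At X: go left to M.
    Visit M.
    At M: go left to C.
      Visit C.
      At C: no left child.
      At C: go right to E.
        Visit E.
        At E: no left child.
        At E: go right to K.
          K is a leaf — visit K.
    At M: no right child.
  At X: go right to T.
    Visit T.
    At T: go left to G.
      G is a leaf — visit G.
    At T: no right child.
Full pre-order sequence: F, R, P, D, A, X, M, C, E, K, T, G.

5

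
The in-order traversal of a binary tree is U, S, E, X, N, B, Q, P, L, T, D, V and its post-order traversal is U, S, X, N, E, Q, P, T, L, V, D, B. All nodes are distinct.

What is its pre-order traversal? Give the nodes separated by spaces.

The last element of post-order is the root; it splits in-order into left and right subtrees.
Root B: left subtree has 5 nodes {U, S, E, X, N}, right has 6 {Q, P, L, T, D, V}.
  Root E: left subtree has 2 nodes {U, S}, right has 2 {X, N}.
    Root S: left subtree has 1 node {U}, right has 0 { }.
    Root N: left subtree has 1 node {X}, right has 0 { }.
  Root D: left subtree has 4 nodes {Q, P, L, T}, right has 1 {V}.
    Root L: left subtree has 2 nodes {Q, P}, right has 1 {T}.
      Root P: left subtree has 1 node {Q}, right has 0 { }.

B E S U N X D L P Q T V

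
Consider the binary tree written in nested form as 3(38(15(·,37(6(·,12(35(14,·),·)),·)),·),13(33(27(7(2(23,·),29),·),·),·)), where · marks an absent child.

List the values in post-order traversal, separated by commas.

Post-order visits the left subtree, then the right subtree, then the node.
At 3: go left to 38.
  At 38: go left to 15.
    At 15: no left child.
    At 15: go right to 37.
      At 37: go left to 6.
        At 6: no left child.
        At 6: go right to 12.
          At 12: go left to 35.
            At 35: go left to 14.
              14 is a leaf — visit 14.
            At 35: no right child.
            Visit 35.
          At 12: no right child.
          Visit 12.
        Visit 6.
      At 37: no right child.
      Visit 37.
    Visit 15.
  At 38: no right child.
  Visit 38.
At 3: go right to 13.
  At 13: go left to 33.
    At 33: go left to 27.
      At 27: go left to 7.
        At 7: go left to 2.
          At 2: go left to 23.
            23 is a leaf — visit 23.
          At 2: no right child.
          Visit 2.
        At 7: go right to 29.
          29 is a leaf — visit 29.
        Visit 7.
      At 27: no right child.
      Visit 27.
    At 33: no right child.
    Visit 33.
  At 13: no right child.
  Visit 13.
Visit 3.

14, 35, 12, 6, 37, 15, 38, 23, 2, 29, 7, 27, 33, 13, 3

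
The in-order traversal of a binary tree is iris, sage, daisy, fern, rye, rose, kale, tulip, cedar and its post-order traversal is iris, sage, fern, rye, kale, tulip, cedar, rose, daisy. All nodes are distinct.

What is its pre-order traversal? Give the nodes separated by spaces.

daisy sage iris rose rye fern cedar tulip kale

The last element of post-order is the root; it splits in-order into left and right subtrees.
Root daisy: left subtree has 2 nodes {iris, sage}, right has 6 {fern, rye, rose, kale, tulip, cedar}.
  Root sage: left subtree has 1 node {iris}, right has 0 { }.
  Root rose: left subtree has 2 nodes {fern, rye}, right has 3 {kale, tulip, cedar}.
    Root rye: left subtree has 1 node {fern}, right has 0 { }.
    Root cedar: left subtree has 2 nodes {kale, tulip}, right has 0 { }.
      Root tulip: left subtree has 1 node {kale}, right has 0 { }.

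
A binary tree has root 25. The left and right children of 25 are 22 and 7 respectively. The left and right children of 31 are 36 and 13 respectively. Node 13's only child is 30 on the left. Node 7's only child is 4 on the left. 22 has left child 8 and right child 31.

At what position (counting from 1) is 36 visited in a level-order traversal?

7

Level-order visits nodes level by level from the root, left to right within each level.
Level 0: 25
Level 1: 22, 7
Level 2: 8, 31, 4
Level 3: 36, 13
Level 4: 30
Full level-order sequence: 25, 22, 7, 8, 31, 4, 36, 13, 30.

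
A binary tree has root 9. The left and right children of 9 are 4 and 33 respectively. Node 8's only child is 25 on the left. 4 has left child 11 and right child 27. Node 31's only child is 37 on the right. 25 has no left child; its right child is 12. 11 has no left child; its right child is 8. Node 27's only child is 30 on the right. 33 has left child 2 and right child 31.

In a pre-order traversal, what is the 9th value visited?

Pre-order visits the node, then its left subtree, then its right subtree.
Visit 9.
At 9: go left to 4.
  Visit 4.
  At 4: go left to 11.
    Visit 11.
    At 11: no left child.
    At 11: go right to 8.
      Visit 8.
      At 8: go left to 25.
        Visit 25.
        At 25: no left child.
        At 25: go right to 12.
          12 is a leaf — visit 12.
      At 8: no right child.
  At 4: go right to 27.
    Visit 27.
    At 27: no left child.
    At 27: go right to 30.
      30 is a leaf — visit 30.
At 9: go right to 33.
  Visit 33.
  At 33: go left to 2.
    2 is a leaf — visit 2.
  At 33: go right to 31.
    Visit 31.
    At 31: no left child.
    At 31: go right to 37.
      37 is a leaf — visit 37.
Full pre-order sequence: 9, 4, 11, 8, 25, 12, 27, 30, 33, 2, 31, 37.

33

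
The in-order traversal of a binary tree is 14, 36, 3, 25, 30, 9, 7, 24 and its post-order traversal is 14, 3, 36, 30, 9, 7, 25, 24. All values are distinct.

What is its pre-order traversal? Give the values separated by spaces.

24 25 36 14 3 7 9 30

The last element of post-order is the root; it splits in-order into left and right subtrees.
Root 24: left subtree has 7 nodes {14, 36, 3, 25, 30, 9, 7}, right has 0 { }.
  Root 25: left subtree has 3 nodes {14, 36, 3}, right has 3 {30, 9, 7}.
    Root 36: left subtree has 1 node {14}, right has 1 {3}.
    Root 7: left subtree has 2 nodes {30, 9}, right has 0 { }.
      Root 9: left subtree has 1 node {30}, right has 0 { }.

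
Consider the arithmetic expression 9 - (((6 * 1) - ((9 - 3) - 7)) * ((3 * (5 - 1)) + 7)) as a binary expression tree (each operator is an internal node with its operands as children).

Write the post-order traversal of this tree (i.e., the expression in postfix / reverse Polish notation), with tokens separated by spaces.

9 6 1 * 9 3 - 7 - - 3 5 1 - * 7 + * -

Post-order on an expression tree gives postfix notation: for each operator, emit left operand, right operand, then the operator.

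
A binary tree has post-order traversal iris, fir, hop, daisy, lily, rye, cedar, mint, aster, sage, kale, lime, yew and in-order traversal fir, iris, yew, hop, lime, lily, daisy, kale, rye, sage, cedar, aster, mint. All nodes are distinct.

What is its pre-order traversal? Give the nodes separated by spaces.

The last element of post-order is the root; it splits in-order into left and right subtrees.
Root yew: left subtree has 2 nodes {fir, iris}, right has 10 {hop, lime, lily, daisy, kale, rye, sage, cedar, aster, mint}.
  Root fir: left subtree has 0 nodes { }, right has 1 {iris}.
  Root lime: left subtree has 1 node {hop}, right has 8 {lily, daisy, kale, rye, sage, cedar, aster, mint}.
    Root kale: left subtree has 2 nodes {lily, daisy}, right has 5 {rye, sage, cedar, aster, mint}.
      Root lily: left subtree has 0 nodes { }, right has 1 {daisy}.
      Root sage: left subtree has 1 node {rye}, right has 3 {cedar, aster, mint}.
        Root aster: left subtree has 1 node {cedar}, right has 1 {mint}.

yew fir iris lime hop kale lily daisy sage rye aster cedar mint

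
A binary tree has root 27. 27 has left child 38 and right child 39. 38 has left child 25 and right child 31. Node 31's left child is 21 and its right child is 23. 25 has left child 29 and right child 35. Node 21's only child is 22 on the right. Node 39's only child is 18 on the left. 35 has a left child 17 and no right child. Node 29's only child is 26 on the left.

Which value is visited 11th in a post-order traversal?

18

Post-order visits the left subtree, then the right subtree, then the node.
At 27: go left to 38.
  At 38: go left to 25.
    At 25: go left to 29.
      At 29: go left to 26.
        26 is a leaf — visit 26.
      At 29: no right child.
      Visit 29.
    At 25: go right to 35.
      At 35: go left to 17.
        17 is a leaf — visit 17.
      At 35: no right child.
      Visit 35.
    Visit 25.
  At 38: go right to 31.
    At 31: go left to 21.
      At 21: no left child.
      At 21: go right to 22.
        22 is a leaf — visit 22.
      Visit 21.
    At 31: go right to 23.
      23 is a leaf — visit 23.
    Visit 31.
  Visit 38.
At 27: go right to 39.
  At 39: go left to 18.
    18 is a leaf — visit 18.
  At 39: no right child.
  Visit 39.
Visit 27.
Full post-order sequence: 26, 29, 17, 35, 25, 22, 21, 23, 31, 38, 18, 39, 27.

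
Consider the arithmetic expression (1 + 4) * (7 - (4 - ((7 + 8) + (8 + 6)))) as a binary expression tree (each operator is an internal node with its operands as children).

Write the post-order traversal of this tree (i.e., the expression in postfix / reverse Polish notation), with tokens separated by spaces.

1 4 + 7 4 7 8 + 8 6 + + - - *

Post-order on an expression tree gives postfix notation: for each operator, emit left operand, right operand, then the operator.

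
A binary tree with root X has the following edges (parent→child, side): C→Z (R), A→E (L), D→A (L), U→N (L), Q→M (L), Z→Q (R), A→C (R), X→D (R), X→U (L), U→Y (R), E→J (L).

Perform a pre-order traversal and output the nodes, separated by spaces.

X U N Y D A E J C Z Q M

Pre-order visits the node, then its left subtree, then its right subtree.
Visit X.
At X: go left to U.
  Visit U.
  At U: go left to N.
    N is a leaf — visit N.
  At U: go right to Y.
    Y is a leaf — visit Y.
At X: go right to D.
  Visit D.
  At D: go left to A.
    Visit A.
    At A: go left to E.
      Visit E.
      At E: go left to J.
        J is a leaf — visit J.
      At E: no right child.
    At A: go right to C.
      Visit C.
      At C: no left child.
      At C: go right to Z.
        Visit Z.
        At Z: no left child.
        At Z: go right to Q.
          Visit Q.
          At Q: go left to M.
            M is a leaf — visit M.
          At Q: no right child.
  At D: no right child.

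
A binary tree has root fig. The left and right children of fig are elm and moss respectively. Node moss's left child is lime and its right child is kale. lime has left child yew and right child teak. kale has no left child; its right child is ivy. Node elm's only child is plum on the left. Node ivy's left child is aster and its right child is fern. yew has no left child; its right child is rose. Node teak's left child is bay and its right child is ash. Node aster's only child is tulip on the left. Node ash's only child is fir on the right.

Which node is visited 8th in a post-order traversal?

Post-order visits the left subtree, then the right subtree, then the node.
At fig: go left to elm.
  At elm: go left to plum.
    plum is a leaf — visit plum.
  At elm: no right child.
  Visit elm.
At fig: go right to moss.
  At moss: go left to lime.
    At lime: go left to yew.
      At yew: no left child.
      At yew: go right to rose.
        rose is a leaf — visit rose.
      Visit yew.
    At lime: go right to teak.
      At teak: go left to bay.
        bay is a leaf — visit bay.
      At teak: go right to ash.
        At ash: no left child.
        At ash: go right to fir.
          fir is a leaf — visit fir.
        Visit ash.
      Visit teak.
    Visit lime.
  At moss: go right to kale.
    At kale: no left child.
    At kale: go right to ivy.
      At ivy: go left to aster.
        At aster: go left to tulip.
          tulip is a leaf — visit tulip.
        At aster: no right child.
        Visit aster.
      At ivy: go right to fern.
        fern is a leaf — visit fern.
      Visit ivy.
    Visit kale.
  Visit moss.
Visit fig.
Full post-order sequence: plum, elm, rose, yew, bay, fir, ash, teak, lime, tulip, aster, fern, ivy, kale, moss, fig.

teak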